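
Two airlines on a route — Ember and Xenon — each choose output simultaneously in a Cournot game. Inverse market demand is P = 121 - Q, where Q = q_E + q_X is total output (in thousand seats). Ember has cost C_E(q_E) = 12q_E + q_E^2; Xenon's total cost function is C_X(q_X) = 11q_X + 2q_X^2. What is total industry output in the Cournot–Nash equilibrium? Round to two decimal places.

38.04

Ember's profit: π_E = (121 - Q)q_E - (12q_E + q_E²). Setting ∂π_E/∂q_E = 0: 109 - 4q_E - (q_X) = 0.
Xenon's profit: π_X = (121 - Q)q_X - (11q_X + 2q_X²). Setting ∂π_X/∂q_X = 0: 110 - 6q_X - (q_E) = 0.
Rearranging gives the reaction functions q_E = (109 - q_X)/4 and q_X = (110 - q_E)/6.
Substituting one into the other gives q_E = 544/23 and q_X = 331/23.
Total output Q = 544/23 + 331/23 = 875/23.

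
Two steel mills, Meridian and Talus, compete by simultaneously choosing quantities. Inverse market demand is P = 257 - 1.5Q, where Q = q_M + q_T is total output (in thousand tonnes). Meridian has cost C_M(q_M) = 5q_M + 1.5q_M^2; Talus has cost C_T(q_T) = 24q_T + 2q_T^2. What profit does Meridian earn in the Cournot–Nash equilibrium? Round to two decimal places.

Meridian's profit: π_M = (257 - 1.5Q)q_M - (5q_M + (3/2)q_M²). Setting ∂π_M/∂q_M = 0: 252 - 6q_M - (3/2)(q_T) = 0.
Talus's profit: π_T = (257 - 1.5Q)q_T - (24q_T + 2q_T²). Setting ∂π_T/∂q_T = 0: 233 - 7q_T - (3/2)(q_M) = 0.
Best responses: q_M = (252 - (3/2)q_T)/6, q_T = (233 - (3/2)q_M)/7.
Substituting one into the other gives q_M = 1886/53 and q_T = 1360/53.
Price P = 257 - (3/2)·61.2453 = 165.1321.
Meridian's profit: 165.1321·(1886/53) - 5·(1886/53) - (3/2)(1886/53)² = 3798.8565.

3798.86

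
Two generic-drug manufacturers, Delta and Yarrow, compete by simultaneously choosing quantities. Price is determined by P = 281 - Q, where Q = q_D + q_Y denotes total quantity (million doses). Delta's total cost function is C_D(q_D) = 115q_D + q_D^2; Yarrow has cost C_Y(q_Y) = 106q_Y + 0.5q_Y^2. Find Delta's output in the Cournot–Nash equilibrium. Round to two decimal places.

Delta's profit: π_D = (281 - Q)q_D - (115q_D + q_D²). Setting ∂π_D/∂q_D = 0: 166 - 4q_D - (q_Y) = 0.
Yarrow's profit: π_Y = (281 - Q)q_Y - (106q_Y + (1/2)q_Y²). Setting ∂π_Y/∂q_Y = 0: 175 - 3q_Y - (q_D) = 0.
Best responses: q_D = (166 - q_Y)/4, q_Y = (175 - q_D)/3.
Solving the pair: q_D = 323/11, q_Y = 534/11.

29.36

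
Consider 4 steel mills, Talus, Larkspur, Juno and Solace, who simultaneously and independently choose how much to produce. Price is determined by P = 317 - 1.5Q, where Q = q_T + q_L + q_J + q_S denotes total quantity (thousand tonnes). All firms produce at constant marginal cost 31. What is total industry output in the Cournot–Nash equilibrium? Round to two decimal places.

152.53

A representative firm's profit is π_i = q_i(317 - 1.5Q) - 31q_i.
Setting ∂π_i/∂q_i = 0 with rivals' quantities fixed: 286 - 3q_i - (3/2)·Σ_{j≠i} q_j = 0.
By symmetry each firm produces the same amount; substituting Σ_{j≠i} q_j = 3q_i yields q_i = 286/(15/2) = 572/15.
Total output Q = 572/15 + 572/15 + 572/15 + 572/15 = 152.5333.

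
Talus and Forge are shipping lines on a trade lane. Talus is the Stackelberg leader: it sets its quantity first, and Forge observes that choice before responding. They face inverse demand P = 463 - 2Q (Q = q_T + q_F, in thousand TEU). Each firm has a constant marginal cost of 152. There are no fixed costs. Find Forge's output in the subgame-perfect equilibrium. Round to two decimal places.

38.88

The follower Forge best-responds to any q_T: π_F = (463 - 2Q)q_F - 152q_F.
Setting the follower's marginal profit to zero, 311 - 2q_T - 4q_F = 0, i.e. q_F = (311 - 2q_T)/4.
Talus substitutes q_F(q_T) into its own profit: π_T = q_T(463 - 2q_T - (311 - 2q_T)/2) - 152q_T = (615/2 - q_T)q_T - 152q_T.
Maximising: ∂π_T/∂q_T = 311/2 - 2q_T = 0, giving q_T = 311/4.
Then q_F = (311 - 2·(311/4))/4 = 311/8.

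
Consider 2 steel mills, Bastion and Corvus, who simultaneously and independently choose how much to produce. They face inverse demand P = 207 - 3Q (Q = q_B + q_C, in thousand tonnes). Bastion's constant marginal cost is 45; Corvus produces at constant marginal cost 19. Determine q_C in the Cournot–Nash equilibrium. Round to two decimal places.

23.78

Bastion's profit: π_B = (207 - 3Q)q_B - (45q_B). Setting ∂π_B/∂q_B = 0: 162 - 6q_B - 3(q_C) = 0.
Corvus's profit: π_C = (207 - 3Q)q_C - (19q_C). Setting ∂π_C/∂q_C = 0: 188 - 6q_C - 3(q_B) = 0.
So q_B = (162 - 3q_C)/6 and q_C = (188 - 3q_B)/6.
Solving the pair: q_B = 136/9, q_C = 214/9.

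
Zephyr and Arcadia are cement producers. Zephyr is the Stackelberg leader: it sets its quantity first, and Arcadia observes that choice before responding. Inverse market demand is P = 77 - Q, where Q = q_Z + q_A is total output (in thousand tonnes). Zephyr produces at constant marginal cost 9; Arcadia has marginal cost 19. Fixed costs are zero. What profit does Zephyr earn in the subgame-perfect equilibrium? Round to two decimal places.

Solve by backward induction. Given q_Z, the follower Arcadia maximises π_A = (77 - q_Z - q_A)q_A - 19q_A.
Follower FOC: 58 - q_Z - 2q_A = 0, so q_A(q_Z) = (58 - q_Z)/2.
The leader anticipates this reaction. Substituting into P = 77 - Q gives P = 48 - (1/2)q_Z, so π_Z = (48 - (1/2)q_Z)q_Z - 9q_Z.
The leader's first-order condition 39 - q_Z = 0 yields q_Z = 39.
Then q_A = (58 - 39)/2 = 19/2.
Price P = 77 - 97/2 = 57/2.
Zephyr's profit: (57/2 - 9)·39 = 1521/2.

760.50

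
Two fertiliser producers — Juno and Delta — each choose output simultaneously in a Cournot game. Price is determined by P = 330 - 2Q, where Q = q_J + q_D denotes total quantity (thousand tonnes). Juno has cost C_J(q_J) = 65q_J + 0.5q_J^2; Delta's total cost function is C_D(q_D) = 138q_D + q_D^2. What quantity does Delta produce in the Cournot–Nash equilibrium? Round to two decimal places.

Juno's profit: π_J = (330 - 2Q)q_J - (65q_J + (1/2)q_J²). Setting ∂π_J/∂q_J = 0: 265 - 5q_J - 2(q_D) = 0.
Delta's first-order condition: 192 - 6q_D - 2(q_J) = 0.
So q_J = (265 - 2q_D)/5 and q_D = (192 - 2q_J)/6.
Substituting one into the other gives q_J = 603/13 and q_D = 215/13.

16.54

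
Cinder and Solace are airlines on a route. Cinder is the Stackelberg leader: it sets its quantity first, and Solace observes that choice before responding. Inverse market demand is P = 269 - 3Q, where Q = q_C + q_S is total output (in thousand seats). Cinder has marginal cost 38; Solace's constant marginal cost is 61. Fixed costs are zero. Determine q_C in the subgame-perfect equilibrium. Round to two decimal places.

Solve by backward induction. Given q_C, the follower Solace maximises π_S = (269 - 3q_C - 3q_S)q_S - 61q_S.
Setting the follower's marginal profit to zero, 208 - 3q_C - 6q_S = 0, i.e. q_S = (208 - 3q_C)/6.
The leader anticipates this reaction. Substituting into P = 269 - 3Q gives P = 165 - (3/2)q_C, so π_C = (165 - (3/2)q_C)q_C - 38q_C.
Maximising: ∂π_C/∂q_C = 127 - 3q_C = 0, giving q_C = 127/3.
Then q_S = (208 - 3·(127/3))/6 = 27/2.

42.33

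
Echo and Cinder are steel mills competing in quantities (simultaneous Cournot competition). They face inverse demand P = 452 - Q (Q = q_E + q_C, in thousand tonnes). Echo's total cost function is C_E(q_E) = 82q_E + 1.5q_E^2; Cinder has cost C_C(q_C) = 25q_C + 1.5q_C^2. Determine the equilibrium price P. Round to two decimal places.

Echo's profit: π_E = (452 - Q)q_E - (82q_E + (3/2)q_E²). Setting ∂π_E/∂q_E = 0: 370 - 5q_E - (q_C) = 0.
Cinder's profit: π_C = (452 - Q)q_C - (25q_C + (3/2)q_C²). Setting ∂π_C/∂q_C = 0: 427 - 5q_C - (q_E) = 0.
Best responses: q_E = (370 - q_C)/5, q_C = (427 - q_E)/5.
Substituting one into the other gives q_E = 1423/24 and q_C = 1765/24.
Total output Q = 797/6, so price P = 452 - 797/6 = 1915/6.

319.17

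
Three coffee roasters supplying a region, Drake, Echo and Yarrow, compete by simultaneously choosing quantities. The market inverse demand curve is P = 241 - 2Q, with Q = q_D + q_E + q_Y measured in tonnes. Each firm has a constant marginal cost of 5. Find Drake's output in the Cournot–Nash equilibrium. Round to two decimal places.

29.50

A representative firm's profit is π_i = q_i(241 - 2Q) - 5q_i.
First-order condition (treating rivals' output as given): 236 - 4q_i - 2·Σ_{j≠i} q_j = 0.
By symmetry each firm produces the same amount; substituting Σ_{j≠i} q_j = 2q_i yields q_i = 236/8 = 59/2.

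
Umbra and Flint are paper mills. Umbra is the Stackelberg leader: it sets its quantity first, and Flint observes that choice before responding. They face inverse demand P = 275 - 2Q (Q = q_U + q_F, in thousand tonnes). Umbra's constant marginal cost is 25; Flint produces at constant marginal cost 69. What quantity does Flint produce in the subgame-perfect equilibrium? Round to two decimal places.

14.75

Solve by backward induction. Given q_U, the follower Flint maximises π_F = (275 - 2q_U - 2q_F)q_F - 69q_F.
Follower FOC: 206 - 2q_U - 4q_F = 0, so q_F(q_U) = (206 - 2q_U)/4.
Umbra substitutes q_F(q_U) into its own profit: π_U = q_U(275 - 2q_U - (206 - 2q_U)/2) - 25q_U = (172 - q_U)q_U - 25q_U.
Maximising: ∂π_U/∂q_U = 147 - 2q_U = 0, giving q_U = 147/2.
Then q_F = (206 - 2·(147/2))/4 = 59/4.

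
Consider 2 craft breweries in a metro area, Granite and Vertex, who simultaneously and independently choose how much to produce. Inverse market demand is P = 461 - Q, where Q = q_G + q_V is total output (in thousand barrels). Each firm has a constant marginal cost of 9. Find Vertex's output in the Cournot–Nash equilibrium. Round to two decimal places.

150.67

A representative firm's profit is π_i = q_i(461 - Q) - 9q_i.
First-order condition (treating rivals' output as given): 452 - 2q_i - q_j = 0.
By symmetry each firm produces the same amount; substituting q_j = q_i yields q_i = 452/3.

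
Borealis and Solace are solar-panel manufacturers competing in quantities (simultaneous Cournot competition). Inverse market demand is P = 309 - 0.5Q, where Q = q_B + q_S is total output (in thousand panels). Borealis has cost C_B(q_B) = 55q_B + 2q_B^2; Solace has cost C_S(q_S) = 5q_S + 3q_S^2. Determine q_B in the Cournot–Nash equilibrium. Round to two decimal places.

Borealis's profit: π_B = (309 - 0.5Q)q_B - (55q_B + 2q_B²). Setting ∂π_B/∂q_B = 0: 254 - 5q_B - (1/2)(q_S) = 0.
Solace's profit: π_S = (309 - 0.5Q)q_S - (5q_S + 3q_S²). Setting ∂π_S/∂q_S = 0: 304 - 7q_S - (1/2)(q_B) = 0.
Best responses: q_B = (254 - (1/2)q_S)/5, q_S = (304 - (1/2)q_B)/7.
Solving the pair: q_B = 46.7914, q_S = 40.0863.

46.79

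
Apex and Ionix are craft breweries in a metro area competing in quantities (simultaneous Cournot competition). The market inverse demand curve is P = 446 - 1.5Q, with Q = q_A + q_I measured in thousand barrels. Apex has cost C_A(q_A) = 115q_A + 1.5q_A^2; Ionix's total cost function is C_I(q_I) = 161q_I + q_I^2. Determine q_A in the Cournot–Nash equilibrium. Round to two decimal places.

44.23

Apex's profit: π_A = (446 - 1.5Q)q_A - (115q_A + (3/2)q_A²). Setting ∂π_A/∂q_A = 0: 331 - 6q_A - (3/2)(q_I) = 0.
Ionix's first-order condition: 285 - 5q_I - (3/2)(q_A) = 0.
Rearranging gives the reaction functions q_A = (331 - (3/2)q_I)/6 and q_I = (285 - (3/2)q_A)/5.
Solving the pair: q_A = 44.2342, q_I = 1618/37.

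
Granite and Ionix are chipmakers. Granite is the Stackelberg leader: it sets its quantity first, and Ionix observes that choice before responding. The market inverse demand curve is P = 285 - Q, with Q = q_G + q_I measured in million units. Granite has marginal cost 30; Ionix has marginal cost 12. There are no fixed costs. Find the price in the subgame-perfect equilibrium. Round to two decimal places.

Solve by backward induction. Given q_G, the follower Ionix maximises π_I = (285 - q_G - q_I)q_I - 12q_I.
Setting the follower's marginal profit to zero, 273 - q_G - 2q_I = 0, i.e. q_I = (273 - q_G)/2.
Granite substitutes q_I(q_G) into its own profit: π_G = q_G(285 - q_G - (273 - q_G)/2) - 30q_G = (297/2 - (1/2)q_G)q_G - 30q_G.
The leader's first-order condition 237/2 - q_G = 0 yields q_G = 237/2.
Then q_I = (273 - 237/2)/2 = 309/4.
Total output Q = 783/4, so price P = 285 - 783/4 = 357/4.

89.25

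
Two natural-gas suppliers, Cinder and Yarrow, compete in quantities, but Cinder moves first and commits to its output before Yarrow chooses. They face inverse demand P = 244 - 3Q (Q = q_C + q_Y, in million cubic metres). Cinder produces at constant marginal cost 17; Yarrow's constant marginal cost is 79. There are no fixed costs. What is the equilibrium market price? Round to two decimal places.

89.25

The follower Yarrow best-responds to any q_C: π_Y = (244 - 3Q)q_Y - 79q_Y.
∂π_Y/∂q_Y = 165 - 3q_C - 6q_Y = 0 gives the reaction function q_Y = (165 - 3q_C)/6.
The leader anticipates this reaction. Substituting into P = 244 - 3Q gives P = 323/2 - (3/2)q_C, so π_C = (323/2 - (3/2)q_C)q_C - 17q_C.
Maximising: ∂π_C/∂q_C = 289/2 - 3q_C = 0, giving q_C = 289/6.
Then q_Y = (165 - 3·(289/6))/6 = 41/12.
Total output Q = 619/12, so price P = 244 - 3·(619/12) = 357/4.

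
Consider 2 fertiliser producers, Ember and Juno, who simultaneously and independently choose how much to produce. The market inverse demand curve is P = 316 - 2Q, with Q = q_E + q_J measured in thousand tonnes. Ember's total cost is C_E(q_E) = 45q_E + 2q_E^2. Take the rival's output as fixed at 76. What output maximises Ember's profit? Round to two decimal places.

With the rival's output fixed at 76, Ember's profit is π_E = (316 - 2·76 - 2q_E)q_E - (45q_E + 2q_E²) = (164 - 2q_E)q_E - (45q_E + 2q_E²).
∂π_E/∂q_E = 119 - 8q_E = 0, so q_E = 119/8.

14.88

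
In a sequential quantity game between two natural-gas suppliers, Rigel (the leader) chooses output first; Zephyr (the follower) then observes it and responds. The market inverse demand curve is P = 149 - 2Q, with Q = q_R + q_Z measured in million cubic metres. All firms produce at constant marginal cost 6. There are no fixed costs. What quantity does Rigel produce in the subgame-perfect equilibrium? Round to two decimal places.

The follower Zephyr best-responds to any q_R: π_Z = (149 - 2Q)q_Z - 6q_Z.
Setting the follower's marginal profit to zero, 143 - 2q_R - 4q_Z = 0, i.e. q_Z = (143 - 2q_R)/4.
Rigel substitutes q_Z(q_R) into its own profit: π_R = q_R(149 - 2q_R - (143 - 2q_R)/2) - 6q_R = (155/2 - q_R)q_R - 6q_R.
The leader's first-order condition 143/2 - 2q_R = 0 yields q_R = 143/4.
Then q_Z = (143 - 2·(143/4))/4 = 143/8.

35.75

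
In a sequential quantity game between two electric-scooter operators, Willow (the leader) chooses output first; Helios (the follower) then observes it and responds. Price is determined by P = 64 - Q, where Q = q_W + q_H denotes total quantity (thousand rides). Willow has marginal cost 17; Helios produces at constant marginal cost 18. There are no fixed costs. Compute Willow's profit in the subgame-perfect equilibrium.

The follower Helios best-responds to any q_W: π_H = (64 - Q)q_H - 18q_H.
∂π_H/∂q_H = 46 - q_W - 2q_H = 0 gives the reaction function q_H = (46 - q_W)/2.
Willow substitutes q_H(q_W) into its own profit: π_W = q_W(64 - q_W - (46 - q_W)/2) - 17q_W = (41 - (1/2)q_W)q_W - 17q_W.
Maximising: ∂π_W/∂q_W = 24 - q_W = 0, giving q_W = 24.
Then q_H = (46 - 24)/2 = 11.
Price P = 64 - 35 = 29.
Willow's profit: (29 - 17)·24 = 288.

288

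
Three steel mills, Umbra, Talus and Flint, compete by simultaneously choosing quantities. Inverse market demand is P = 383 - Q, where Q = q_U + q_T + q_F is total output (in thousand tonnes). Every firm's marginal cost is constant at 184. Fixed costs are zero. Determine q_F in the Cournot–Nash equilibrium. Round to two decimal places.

A representative firm's profit is π_i = q_i(383 - Q) - 184q_i.
Setting ∂π_i/∂q_i = 0 with rivals' quantities fixed: 199 - 2q_i - Σ_{j≠i} q_j = 0.
By symmetry each firm produces the same amount; substituting Σ_{j≠i} q_j = 2q_i yields q_i = 199/4.

49.75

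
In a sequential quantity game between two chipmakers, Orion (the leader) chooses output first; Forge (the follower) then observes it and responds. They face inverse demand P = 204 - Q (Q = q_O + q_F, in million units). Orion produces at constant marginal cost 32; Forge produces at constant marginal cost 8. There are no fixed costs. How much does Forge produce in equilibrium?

The follower Forge best-responds to any q_O: π_F = (204 - Q)q_F - 8q_F.
∂π_F/∂q_F = 196 - q_O - 2q_F = 0 gives the reaction function q_F = (196 - q_O)/2.
The leader anticipates this reaction. Substituting into P = 204 - Q gives P = 106 - (1/2)q_O, so π_O = (106 - (1/2)q_O)q_O - 32q_O.
Leader FOC: 74 - q_O = 0, so q_O = 74.
Then q_F = (196 - 74)/2 = 61.

61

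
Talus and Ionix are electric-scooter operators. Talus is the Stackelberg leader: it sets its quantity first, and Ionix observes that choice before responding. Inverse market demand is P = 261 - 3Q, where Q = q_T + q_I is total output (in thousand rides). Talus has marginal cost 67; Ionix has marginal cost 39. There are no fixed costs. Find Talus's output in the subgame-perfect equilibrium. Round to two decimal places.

The follower Ionix best-responds to any q_T: π_I = (261 - 3Q)q_I - 39q_I.
Follower FOC: 222 - 3q_T - 6q_I = 0, so q_I(q_T) = (222 - 3q_T)/6.
The leader anticipates this reaction. Substituting into P = 261 - 3Q gives P = 150 - (3/2)q_T, so π_T = (150 - (3/2)q_T)q_T - 67q_T.
Leader FOC: 83 - 3q_T = 0, so q_T = 83/3.
Then q_I = (222 - 3·(83/3))/6 = 139/6.

27.67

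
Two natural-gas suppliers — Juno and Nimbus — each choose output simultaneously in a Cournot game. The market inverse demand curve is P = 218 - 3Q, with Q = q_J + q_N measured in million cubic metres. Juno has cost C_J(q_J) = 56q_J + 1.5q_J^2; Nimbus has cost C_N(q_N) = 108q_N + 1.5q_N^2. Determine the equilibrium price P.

Juno's profit: π_J = (218 - 3Q)q_J - (56q_J + (3/2)q_J²). Setting ∂π_J/∂q_J = 0: 162 - 9q_J - 3(q_N) = 0.
Nimbus's profit: π_N = (218 - 3Q)q_N - (108q_N + (3/2)q_N²). Setting ∂π_N/∂q_N = 0: 110 - 9q_N - 3(q_J) = 0.
Best responses: q_J = (162 - 3q_N)/9, q_N = (110 - 3q_J)/9.
Solving the pair: q_J = 47/3, q_N = 7.
Total output Q = 68/3, so price P = 218 - 3·(68/3) = 150.

150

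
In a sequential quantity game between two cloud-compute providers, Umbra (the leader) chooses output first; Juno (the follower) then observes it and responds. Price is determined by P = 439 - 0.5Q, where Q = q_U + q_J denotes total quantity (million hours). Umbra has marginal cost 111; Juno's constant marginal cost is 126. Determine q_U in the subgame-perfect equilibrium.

343

Solve by backward induction. Given q_U, the follower Juno maximises π_J = (439 - (1/2)q_U - (1/2)q_J)q_J - 126q_J.
Follower FOC: 313 - (1/2)q_U - q_J = 0, so q_J(q_U) = (313 - (1/2)q_U).
The leader anticipates this reaction. Substituting into P = 439 - 0.5Q gives P = 565/2 - (1/4)q_U, so π_U = (565/2 - (1/4)q_U)q_U - 111q_U.
Leader FOC: 343/2 - (1/2)q_U = 0, so q_U = 343.
Then q_J = (313 - (1/2)·343) = 283/2.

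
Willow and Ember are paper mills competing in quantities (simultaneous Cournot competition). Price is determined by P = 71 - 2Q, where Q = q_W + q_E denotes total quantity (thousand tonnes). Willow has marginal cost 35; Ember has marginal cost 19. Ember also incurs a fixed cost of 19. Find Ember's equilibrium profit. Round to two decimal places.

Willow's profit: π_W = (71 - 2Q)q_W - (35q_W). Setting ∂π_W/∂q_W = 0: 36 - 4q_W - 2(q_E) = 0.
Ember's first-order condition: 52 - 4q_E - 2(q_W) = 0.
So q_W = (36 - 2q_E)/4 and q_E = (52 - 2q_W)/4.
Solving the pair: q_W = 10/3, q_E = 34/3.
Price P = 71 - 2·(44/3) = 125/3.
Ember's profit: (125/3 - 19)·(34/3) - 19 = 237.8889.

237.89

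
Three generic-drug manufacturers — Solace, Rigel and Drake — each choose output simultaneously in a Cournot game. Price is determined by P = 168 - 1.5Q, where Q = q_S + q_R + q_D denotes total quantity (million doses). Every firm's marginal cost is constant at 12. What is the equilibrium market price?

A representative firm's profit is π_i = q_i(168 - 1.5Q) - 12q_i.
Setting ∂π_i/∂q_i = 0 with rivals' quantities fixed: 156 - 3q_i - (3/2)·Σ_{j≠i} q_j = 0.
By symmetry each firm produces the same amount; substituting Σ_{j≠i} q_j = 2q_i yields q_i = 156/6 = 26.
Total output Q = 78, so price P = 168 - (3/2)·78 = 51.

51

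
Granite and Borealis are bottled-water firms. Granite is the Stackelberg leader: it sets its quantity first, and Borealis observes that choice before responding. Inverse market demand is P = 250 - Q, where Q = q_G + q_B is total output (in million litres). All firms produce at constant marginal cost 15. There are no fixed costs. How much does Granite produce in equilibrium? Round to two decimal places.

Solve by backward induction. Given q_G, the follower Borealis maximises π_B = (250 - q_G - q_B)q_B - 15q_B.
Follower FOC: 235 - q_G - 2q_B = 0, so q_B(q_G) = (235 - q_G)/2.
Granite substitutes q_B(q_G) into its own profit: π_G = q_G(250 - q_G - (235 - q_G)/2) - 15q_G = (265/2 - (1/2)q_G)q_G - 15q_G.
Leader FOC: 235/2 - q_G = 0, so q_G = 235/2.
Then q_B = (235 - 235/2)/2 = 235/4.

117.50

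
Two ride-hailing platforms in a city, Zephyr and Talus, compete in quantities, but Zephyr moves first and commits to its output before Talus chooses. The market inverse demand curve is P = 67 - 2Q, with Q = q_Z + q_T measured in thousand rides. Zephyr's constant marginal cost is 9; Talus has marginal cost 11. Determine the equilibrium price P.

The follower Talus best-responds to any q_Z: π_T = (67 - 2Q)q_T - 11q_T.
∂π_T/∂q_T = 56 - 2q_Z - 4q_T = 0 gives the reaction function q_T = (56 - 2q_Z)/4.
Zephyr substitutes q_T(q_Z) into its own profit: π_Z = q_Z(67 - 2q_Z - (56 - 2q_Z)/2) - 9q_Z = (39 - q_Z)q_Z - 9q_Z.
Maximising: ∂π_Z/∂q_Z = 30 - 2q_Z = 0, giving q_Z = 15.
Then q_T = (56 - 2·15)/4 = 13/2.
Total output Q = 43/2, so price P = 67 - 2·(43/2) = 24.

24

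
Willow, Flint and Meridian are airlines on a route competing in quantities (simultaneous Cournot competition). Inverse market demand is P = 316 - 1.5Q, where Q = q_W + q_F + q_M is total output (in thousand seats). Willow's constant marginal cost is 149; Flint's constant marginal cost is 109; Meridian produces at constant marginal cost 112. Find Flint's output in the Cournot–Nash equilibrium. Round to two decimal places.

41.67

Willow's profit: π_W = (316 - 1.5Q)q_W - (149q_W). Setting ∂π_W/∂q_W = 0: 167 - 3q_W - (3/2)(q_F + q_M) = 0.
Flint's first-order condition: 207 - 3q_F - (3/2)(q_W + q_M) = 0.
Meridian's profit: π_M = (316 - 1.5Q)q_M - (112q_M). Setting ∂π_M/∂q_M = 0: 204 - 3q_M - (3/2)(q_W + q_F) = 0.
Summing all 3 equations gives 578 − 6Q = 0, hence Q = 289/3.
Back-substituting: q_W = (167 − 289/2)/(3/2) = 15, q_F = (207 − 289/2)/(3/2) = 125/3, q_M = (204 − 289/2)/(3/2) = 119/3.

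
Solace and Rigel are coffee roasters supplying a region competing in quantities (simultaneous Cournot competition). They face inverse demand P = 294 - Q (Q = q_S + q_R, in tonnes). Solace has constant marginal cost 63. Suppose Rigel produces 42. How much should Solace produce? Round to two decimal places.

94.50

With the rival's output fixed at 42, Solace's profit is π_S = (294 - 42 - q_S)q_S - (63q_S) = (252 - q_S)q_S - (63q_S).
∂π_S/∂q_S = 189 - 2q_S = 0, so q_S = 189/2.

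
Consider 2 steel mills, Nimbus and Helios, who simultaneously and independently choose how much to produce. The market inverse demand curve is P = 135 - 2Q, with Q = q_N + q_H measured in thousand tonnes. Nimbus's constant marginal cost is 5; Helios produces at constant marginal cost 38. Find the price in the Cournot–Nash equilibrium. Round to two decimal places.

Nimbus's profit: π_N = (135 - 2Q)q_N - (5q_N). Setting ∂π_N/∂q_N = 0: 130 - 4q_N - 2(q_H) = 0.
Helios's first-order condition: 97 - 4q_H - 2(q_N) = 0.
Rearranging gives the reaction functions q_N = (130 - 2q_H)/4 and q_H = (97 - 2q_N)/4.
Substituting one into the other gives q_N = 163/6 and q_H = 32/3.
Total output Q = 227/6, so price P = 135 - 2·(227/6) = 178/3.

59.33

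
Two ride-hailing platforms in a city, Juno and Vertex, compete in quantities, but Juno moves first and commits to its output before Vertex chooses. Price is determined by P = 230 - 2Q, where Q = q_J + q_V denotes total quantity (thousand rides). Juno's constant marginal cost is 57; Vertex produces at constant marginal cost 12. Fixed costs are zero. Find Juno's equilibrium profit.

1024

The follower Vertex best-responds to any q_J: π_V = (230 - 2Q)q_V - 12q_V.
Follower FOC: 218 - 2q_J - 4q_V = 0, so q_V(q_J) = (218 - 2q_J)/4.
Juno substitutes q_V(q_J) into its own profit: π_J = q_J(230 - 2q_J - (218 - 2q_J)/2) - 57q_J = (121 - q_J)q_J - 57q_J.
Leader FOC: 64 - 2q_J = 0, so q_J = 32.
Then q_V = (218 - 2·32)/4 = 77/2.
Price P = 230 - 2·(141/2) = 89.
Juno's profit: (89 - 57)·32 = 1024.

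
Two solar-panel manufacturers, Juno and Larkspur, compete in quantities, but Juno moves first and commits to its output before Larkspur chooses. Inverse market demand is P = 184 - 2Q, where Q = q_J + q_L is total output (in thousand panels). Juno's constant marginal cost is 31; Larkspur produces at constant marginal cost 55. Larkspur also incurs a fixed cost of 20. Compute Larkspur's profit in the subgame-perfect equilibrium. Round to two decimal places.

The follower Larkspur best-responds to any q_J: π_L = (184 - 2Q)q_L - 55q_L.
∂π_L/∂q_L = 129 - 2q_J - 4q_L = 0 gives the reaction function q_L = (129 - 2q_J)/4.
The leader anticipates this reaction. Substituting into P = 184 - 2Q gives P = 239/2 - q_J, so π_J = (239/2 - q_J)q_J - 31q_J.
The leader's first-order condition 177/2 - 2q_J = 0 yields q_J = 177/4.
Then q_L = (129 - 2·(177/4))/4 = 81/8.
Price P = 184 - 2·(435/8) = 301/4.
Larkspur's profit: (301/4 - 55)·(81/8) - 20 = 185.0313.

185.03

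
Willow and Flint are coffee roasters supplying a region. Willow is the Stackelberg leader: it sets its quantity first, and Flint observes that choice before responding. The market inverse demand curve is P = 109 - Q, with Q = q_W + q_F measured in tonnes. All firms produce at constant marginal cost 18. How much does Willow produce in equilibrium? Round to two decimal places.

45.50

Solve by backward induction. Given q_W, the follower Flint maximises π_F = (109 - q_W - q_F)q_F - 18q_F.
∂π_F/∂q_F = 91 - q_W - 2q_F = 0 gives the reaction function q_F = (91 - q_W)/2.
Willow substitutes q_F(q_W) into its own profit: π_W = q_W(109 - q_W - (91 - q_W)/2) - 18q_W = (127/2 - (1/2)q_W)q_W - 18q_W.
Leader FOC: 91/2 - q_W = 0, so q_W = 91/2.
Then q_F = (91 - 91/2)/2 = 91/4.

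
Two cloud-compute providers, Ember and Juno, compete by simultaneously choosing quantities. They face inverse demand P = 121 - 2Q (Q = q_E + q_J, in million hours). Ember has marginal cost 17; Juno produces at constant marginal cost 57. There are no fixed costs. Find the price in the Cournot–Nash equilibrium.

Ember's profit: π_E = (121 - 2Q)q_E - (17q_E). Setting ∂π_E/∂q_E = 0: 104 - 4q_E - 2(q_J) = 0.
Juno's profit: π_J = (121 - 2Q)q_J - (57q_J). Setting ∂π_J/∂q_J = 0: 64 - 4q_J - 2(q_E) = 0.
Best responses: q_E = (104 - 2q_J)/4, q_J = (64 - 2q_E)/4.
Solving the pair: q_E = 24, q_J = 4.
Total output Q = 28, so price P = 121 - 2·28 = 65.

65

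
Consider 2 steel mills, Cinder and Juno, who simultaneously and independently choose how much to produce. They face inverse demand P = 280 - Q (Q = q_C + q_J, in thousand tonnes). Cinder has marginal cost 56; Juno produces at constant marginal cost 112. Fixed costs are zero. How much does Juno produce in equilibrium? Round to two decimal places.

37.33

Cinder's profit: π_C = (280 - Q)q_C - (56q_C). Setting ∂π_C/∂q_C = 0: 224 - 2q_C - (q_J) = 0.
Juno's first-order condition: 168 - 2q_J - (q_C) = 0.
Rearranging gives the reaction functions q_C = (224 - q_J)/2 and q_J = (168 - q_C)/2.
Substituting one into the other gives q_C = 280/3 and q_J = 112/3.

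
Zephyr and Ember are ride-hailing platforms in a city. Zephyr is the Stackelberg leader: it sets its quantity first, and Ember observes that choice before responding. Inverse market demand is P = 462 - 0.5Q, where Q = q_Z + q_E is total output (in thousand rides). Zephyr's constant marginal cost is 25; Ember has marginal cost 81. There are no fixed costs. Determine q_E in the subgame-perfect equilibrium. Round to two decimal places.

134.50

Solve by backward induction. Given q_Z, the follower Ember maximises π_E = (462 - (1/2)q_Z - (1/2)q_E)q_E - 81q_E.
Setting the follower's marginal profit to zero, 381 - (1/2)q_Z - q_E = 0, i.e. q_E = (381 - (1/2)q_Z).
The leader anticipates this reaction. Substituting into P = 462 - 0.5Q gives P = 543/2 - (1/4)q_Z, so π_Z = (543/2 - (1/4)q_Z)q_Z - 25q_Z.
Leader FOC: 493/2 - (1/2)q_Z = 0, so q_Z = 493.
Then q_E = (381 - (1/2)·493) = 269/2.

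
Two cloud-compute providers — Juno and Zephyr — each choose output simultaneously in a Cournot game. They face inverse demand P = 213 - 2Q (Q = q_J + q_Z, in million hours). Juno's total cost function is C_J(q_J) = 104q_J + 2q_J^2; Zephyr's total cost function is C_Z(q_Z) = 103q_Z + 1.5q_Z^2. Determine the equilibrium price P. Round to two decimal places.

Juno's profit: π_J = (213 - 2Q)q_J - (104q_J + 2q_J²). Setting ∂π_J/∂q_J = 0: 109 - 8q_J - 2(q_Z) = 0.
Zephyr's first-order condition: 110 - 7q_Z - 2(q_J) = 0.
So q_J = (109 - 2q_Z)/8 and q_Z = (110 - 2q_J)/7.
Solving the pair: q_J = 543/52, q_Z = 331/26.
Total output Q = 1205/52, so price P = 213 - 2·(1205/52) = 166.6538.

166.65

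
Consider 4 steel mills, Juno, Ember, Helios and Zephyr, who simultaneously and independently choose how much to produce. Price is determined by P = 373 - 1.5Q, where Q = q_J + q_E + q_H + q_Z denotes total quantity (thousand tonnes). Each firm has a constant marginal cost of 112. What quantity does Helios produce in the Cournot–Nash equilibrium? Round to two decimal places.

34.80

Each firm earns π_i = (373 - 1.5Q)q_i - 112q_i.
First-order condition (treating rivals' output as given): 261 - 3q_i - (3/2)·Σ_{j≠i} q_j = 0.
With identical firms every q_j equals q_i, so Σ_{j≠i} q_j = 3q_i and 261 = (15/2)q_i, giving q_i = 174/5.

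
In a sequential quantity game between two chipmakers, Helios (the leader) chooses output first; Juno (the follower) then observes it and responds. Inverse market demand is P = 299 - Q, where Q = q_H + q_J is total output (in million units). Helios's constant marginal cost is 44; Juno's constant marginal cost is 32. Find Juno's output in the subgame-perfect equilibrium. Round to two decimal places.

72.75

Solve by backward induction. Given q_H, the follower Juno maximises π_J = (299 - q_H - q_J)q_J - 32q_J.
Follower FOC: 267 - q_H - 2q_J = 0, so q_J(q_H) = (267 - q_H)/2.
The leader anticipates this reaction. Substituting into P = 299 - Q gives P = 331/2 - (1/2)q_H, so π_H = (331/2 - (1/2)q_H)q_H - 44q_H.
The leader's first-order condition 243/2 - q_H = 0 yields q_H = 243/2.
Then q_J = (267 - 243/2)/2 = 291/4.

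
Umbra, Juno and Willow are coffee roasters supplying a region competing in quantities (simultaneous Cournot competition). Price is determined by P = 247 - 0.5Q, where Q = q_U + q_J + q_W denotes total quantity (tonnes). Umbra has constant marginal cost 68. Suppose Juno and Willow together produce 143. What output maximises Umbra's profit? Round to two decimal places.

With rivals' combined output fixed at 143, Umbra's profit is π_U = (247 - (1/2)·143 - (1/2)q_U)q_U - (68q_U) = (351/2 - (1/2)q_U)q_U - (68q_U).
∂π_U/∂q_U = 215/2 - q_U = 0, so q_U = 215/2.

107.50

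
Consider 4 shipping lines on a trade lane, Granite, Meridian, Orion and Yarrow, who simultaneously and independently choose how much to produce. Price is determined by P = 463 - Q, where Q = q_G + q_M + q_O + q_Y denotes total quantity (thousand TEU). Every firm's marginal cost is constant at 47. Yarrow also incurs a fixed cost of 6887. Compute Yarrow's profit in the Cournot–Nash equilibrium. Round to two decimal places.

35.24

A representative firm's profit is π_i = q_i(463 - Q) - 47q_i.
First-order condition (treating rivals' output as given): 416 - 2q_i - Σ_{j≠i} q_j = 0.
With identical firms every q_j equals q_i, so Σ_{j≠i} q_j = 3q_i and 416 = 5q_i, giving q_i = 416/5.
Price P = 463 - 1664/5 = 651/5.
Yarrow's profit: (651/5 - 47)·(416/5) - 6887 = 881/25.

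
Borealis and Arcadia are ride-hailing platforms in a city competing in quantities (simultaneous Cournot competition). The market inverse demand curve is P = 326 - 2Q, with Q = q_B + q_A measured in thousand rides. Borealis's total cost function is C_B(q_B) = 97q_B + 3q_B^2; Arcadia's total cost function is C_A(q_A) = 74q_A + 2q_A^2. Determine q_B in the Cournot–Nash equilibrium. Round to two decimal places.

17.47

Borealis's profit: π_B = (326 - 2Q)q_B - (97q_B + 3q_B²). Setting ∂π_B/∂q_B = 0: 229 - 10q_B - 2(q_A) = 0.
Arcadia's first-order condition: 252 - 8q_A - 2(q_B) = 0.
Rearranging gives the reaction functions q_B = (229 - 2q_A)/10 and q_A = (252 - 2q_B)/8.
Solving the pair: q_B = 332/19, q_A = 1031/38.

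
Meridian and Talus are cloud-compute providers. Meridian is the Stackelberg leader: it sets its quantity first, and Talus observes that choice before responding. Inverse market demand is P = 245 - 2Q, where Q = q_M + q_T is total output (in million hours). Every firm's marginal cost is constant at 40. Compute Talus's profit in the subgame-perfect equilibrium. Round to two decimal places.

The follower Talus best-responds to any q_M: π_T = (245 - 2Q)q_T - 40q_T.
Setting the follower's marginal profit to zero, 205 - 2q_M - 4q_T = 0, i.e. q_T = (205 - 2q_M)/4.
Meridian substitutes q_T(q_M) into its own profit: π_M = q_M(245 - 2q_M - (205 - 2q_M)/2) - 40q_M = (285/2 - q_M)q_M - 40q_M.
Leader FOC: 205/2 - 2q_M = 0, so q_M = 205/4.
Then q_T = (205 - 2·(205/4))/4 = 205/8.
Price P = 245 - 2·(615/8) = 365/4.
Talus's profit: (365/4 - 40)·(205/8) = 1313.2813.

1313.28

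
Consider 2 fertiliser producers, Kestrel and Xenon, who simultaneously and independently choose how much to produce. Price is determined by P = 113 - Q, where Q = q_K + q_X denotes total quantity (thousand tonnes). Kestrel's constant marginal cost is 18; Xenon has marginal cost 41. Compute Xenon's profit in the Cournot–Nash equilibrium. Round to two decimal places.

266.78

Kestrel's profit: π_K = (113 - Q)q_K - (18q_K). Setting ∂π_K/∂q_K = 0: 95 - 2q_K - (q_X) = 0.
Xenon's first-order condition: 72 - 2q_X - (q_K) = 0.
Best responses: q_K = (95 - q_X)/2, q_X = (72 - q_K)/2.
Substituting one into the other gives q_K = 118/3 and q_X = 49/3.
Price P = 113 - 167/3 = 172/3.
Xenon's profit: (172/3 - 41)·(49/3) = 266.7778.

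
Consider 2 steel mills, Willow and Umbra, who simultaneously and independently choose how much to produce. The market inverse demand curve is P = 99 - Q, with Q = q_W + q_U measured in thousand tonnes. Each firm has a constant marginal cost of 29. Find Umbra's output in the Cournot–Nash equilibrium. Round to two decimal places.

23.33

A representative firm's profit is π_i = q_i(99 - Q) - 29q_i.
First-order condition (treating rivals' output as given): 70 - 2q_i - q_j = 0.
With identical firms every q_j equals q_i, so q_j = q_i and 70 = 3q_i, giving q_i = 70/3.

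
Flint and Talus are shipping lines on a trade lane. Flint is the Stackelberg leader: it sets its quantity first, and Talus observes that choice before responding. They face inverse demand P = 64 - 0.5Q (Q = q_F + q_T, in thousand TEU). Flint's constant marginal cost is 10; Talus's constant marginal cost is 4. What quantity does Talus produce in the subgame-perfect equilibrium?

The follower Talus best-responds to any q_F: π_T = (64 - 0.5Q)q_T - 4q_T.
Follower FOC: 60 - (1/2)q_F - q_T = 0, so q_T(q_F) = (60 - (1/2)q_F).
The leader anticipates this reaction. Substituting into P = 64 - 0.5Q gives P = 34 - (1/4)q_F, so π_F = (34 - (1/4)q_F)q_F - 10q_F.
The leader's first-order condition 24 - (1/2)q_F = 0 yields q_F = 48.
Then q_T = (60 - (1/2)·48) = 36.

36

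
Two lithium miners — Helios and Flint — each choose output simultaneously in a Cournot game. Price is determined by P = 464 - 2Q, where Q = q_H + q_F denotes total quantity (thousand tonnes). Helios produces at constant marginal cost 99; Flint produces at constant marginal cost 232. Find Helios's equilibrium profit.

13778

Helios's profit: π_H = (464 - 2Q)q_H - (99q_H). Setting ∂π_H/∂q_H = 0: 365 - 4q_H - 2(q_F) = 0.
Flint's profit: π_F = (464 - 2Q)q_F - (232q_F). Setting ∂π_F/∂q_F = 0: 232 - 4q_F - 2(q_H) = 0.
So q_H = (365 - 2q_F)/4 and q_F = (232 - 2q_H)/4.
Substituting one into the other gives q_H = 83 and q_F = 33/2.
Price P = 464 - 2·(199/2) = 265.
Helios's profit: (265 - 99)·83 = 13778.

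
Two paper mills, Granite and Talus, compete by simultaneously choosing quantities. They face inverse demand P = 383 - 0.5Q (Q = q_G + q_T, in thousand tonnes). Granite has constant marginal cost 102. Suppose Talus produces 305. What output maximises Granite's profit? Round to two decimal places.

With the rival's output fixed at 305, Granite's profit is π_G = (383 - (1/2)·305 - (1/2)q_G)q_G - (102q_G) = (461/2 - (1/2)q_G)q_G - (102q_G).
∂π_G/∂q_G = 257/2 - q_G = 0, so q_G = 257/2.

128.50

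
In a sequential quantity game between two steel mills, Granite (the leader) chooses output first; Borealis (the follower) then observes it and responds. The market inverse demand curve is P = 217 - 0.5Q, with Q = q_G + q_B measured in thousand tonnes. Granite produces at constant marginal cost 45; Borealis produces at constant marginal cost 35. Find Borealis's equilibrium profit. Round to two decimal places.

5100.50

The follower Borealis best-responds to any q_G: π_B = (217 - 0.5Q)q_B - 35q_B.
Setting the follower's marginal profit to zero, 182 - (1/2)q_G - q_B = 0, i.e. q_B = (182 - (1/2)q_G).
Granite substitutes q_B(q_G) into its own profit: π_G = q_G(217 - (1/2)q_G - (182 - (1/2)q_G)/2) - 45q_G = (126 - (1/4)q_G)q_G - 45q_G.
The leader's first-order condition 81 - (1/2)q_G = 0 yields q_G = 162.
Then q_B = (182 - (1/2)·162) = 101.
Price P = 217 - (1/2)·263 = 171/2.
Borealis's profit: (171/2 - 35)·101 = 5100.5000.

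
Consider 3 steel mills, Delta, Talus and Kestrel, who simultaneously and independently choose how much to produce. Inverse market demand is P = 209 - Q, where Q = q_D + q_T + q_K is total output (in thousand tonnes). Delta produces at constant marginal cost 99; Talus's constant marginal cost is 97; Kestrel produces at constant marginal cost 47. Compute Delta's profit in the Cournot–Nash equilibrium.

Delta's profit: π_D = (209 - Q)q_D - (99q_D). Setting ∂π_D/∂q_D = 0: 110 - 2q_D - (q_T + q_K) = 0.
Talus's profit: π_T = (209 - Q)q_T - (97q_T). Setting ∂π_T/∂q_T = 0: 112 - 2q_T - (q_D + q_K) = 0.
Kestrel's first-order condition: 162 - 2q_K - (q_D + q_T) = 0.
Adding the 3 conditions: 384 − 2Q − 2Q = 0, i.e. Q = 96.
Back-substituting: q_D = (110 − 96) = 14, q_T = (112 − 96) = 16, q_K = (162 − 96) = 66.
Price P = 209 - 96 = 113.
Delta's profit: (113 - 99)·14 = 196.

196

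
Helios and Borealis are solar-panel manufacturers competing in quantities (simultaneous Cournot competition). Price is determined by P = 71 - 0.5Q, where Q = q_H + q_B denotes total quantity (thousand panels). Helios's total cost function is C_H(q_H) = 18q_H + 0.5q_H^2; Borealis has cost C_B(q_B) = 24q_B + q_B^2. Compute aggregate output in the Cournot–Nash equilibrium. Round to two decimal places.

35.30

Helios's profit: π_H = (71 - 0.5Q)q_H - (18q_H + (1/2)q_H²). Setting ∂π_H/∂q_H = 0: 53 - 2q_H - (1/2)(q_B) = 0.
Borealis's profit: π_B = (71 - 0.5Q)q_B - (24q_B + q_B²). Setting ∂π_B/∂q_B = 0: 47 - 3q_B - (1/2)(q_H) = 0.
Rearranging gives the reaction functions q_H = (53 - (1/2)q_B)/2 and q_B = (47 - (1/2)q_H)/3.
Solving the pair: q_H = 542/23, q_B = 270/23.
Total output Q = 542/23 + 270/23 = 812/23.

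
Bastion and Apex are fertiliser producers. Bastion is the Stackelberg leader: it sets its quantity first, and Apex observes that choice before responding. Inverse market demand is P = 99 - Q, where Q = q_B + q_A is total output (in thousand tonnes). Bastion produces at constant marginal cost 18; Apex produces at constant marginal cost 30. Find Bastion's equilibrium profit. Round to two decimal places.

1081.13

Solve by backward induction. Given q_B, the follower Apex maximises π_A = (99 - q_B - q_A)q_A - 30q_A.
∂π_A/∂q_A = 69 - q_B - 2q_A = 0 gives the reaction function q_A = (69 - q_B)/2.
Bastion substitutes q_A(q_B) into its own profit: π_B = q_B(99 - q_B - (69 - q_B)/2) - 18q_B = (129/2 - (1/2)q_B)q_B - 18q_B.
Leader FOC: 93/2 - q_B = 0, so q_B = 93/2.
Then q_A = (69 - 93/2)/2 = 45/4.
Price P = 99 - 231/4 = 165/4.
Bastion's profit: (165/4 - 18)·(93/2) = 1081.1250.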